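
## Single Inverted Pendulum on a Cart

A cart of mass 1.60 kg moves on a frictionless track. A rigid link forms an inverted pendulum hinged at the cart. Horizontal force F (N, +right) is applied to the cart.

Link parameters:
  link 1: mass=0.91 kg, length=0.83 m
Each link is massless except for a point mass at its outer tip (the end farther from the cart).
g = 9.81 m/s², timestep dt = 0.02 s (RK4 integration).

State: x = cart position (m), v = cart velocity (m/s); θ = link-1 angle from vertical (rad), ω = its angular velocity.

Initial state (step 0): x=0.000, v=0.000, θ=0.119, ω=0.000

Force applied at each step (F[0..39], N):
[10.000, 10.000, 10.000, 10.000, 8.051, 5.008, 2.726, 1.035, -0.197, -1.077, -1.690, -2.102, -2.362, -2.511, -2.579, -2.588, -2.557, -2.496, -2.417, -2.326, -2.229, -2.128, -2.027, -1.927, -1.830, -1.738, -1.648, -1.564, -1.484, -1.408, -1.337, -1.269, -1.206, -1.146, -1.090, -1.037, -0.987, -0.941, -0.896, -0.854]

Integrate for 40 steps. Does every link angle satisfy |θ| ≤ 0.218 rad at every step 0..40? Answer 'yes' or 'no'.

Answer: yes

Derivation:
apply F[0]=+10.000 → step 1: x=0.001, v=0.111, θ=0.118, ω=-0.105
apply F[1]=+10.000 → step 2: x=0.004, v=0.222, θ=0.115, ω=-0.210
apply F[2]=+10.000 → step 3: x=0.010, v=0.334, θ=0.110, ω=-0.318
apply F[3]=+10.000 → step 4: x=0.018, v=0.447, θ=0.102, ω=-0.428
apply F[4]=+8.051 → step 5: x=0.028, v=0.536, θ=0.093, ω=-0.512
apply F[5]=+5.008 → step 6: x=0.039, v=0.589, θ=0.082, ω=-0.555
apply F[6]=+2.726 → step 7: x=0.051, v=0.615, θ=0.071, ω=-0.568
apply F[7]=+1.035 → step 8: x=0.063, v=0.621, θ=0.060, ω=-0.560
apply F[8]=-0.197 → step 9: x=0.076, v=0.613, θ=0.049, ω=-0.537
apply F[9]=-1.077 → step 10: x=0.088, v=0.594, θ=0.038, ω=-0.505
apply F[10]=-1.690 → step 11: x=0.099, v=0.570, θ=0.028, ω=-0.467
apply F[11]=-2.102 → step 12: x=0.110, v=0.541, θ=0.019, ω=-0.427
apply F[12]=-2.362 → step 13: x=0.121, v=0.510, θ=0.011, ω=-0.385
apply F[13]=-2.511 → step 14: x=0.131, v=0.477, θ=0.004, ω=-0.345
apply F[14]=-2.579 → step 15: x=0.140, v=0.445, θ=-0.002, ω=-0.306
apply F[15]=-2.588 → step 16: x=0.149, v=0.413, θ=-0.008, ω=-0.269
apply F[16]=-2.557 → step 17: x=0.157, v=0.382, θ=-0.013, ω=-0.234
apply F[17]=-2.496 → step 18: x=0.164, v=0.353, θ=-0.018, ω=-0.202
apply F[18]=-2.417 → step 19: x=0.171, v=0.325, θ=-0.021, ω=-0.173
apply F[19]=-2.326 → step 20: x=0.177, v=0.298, θ=-0.024, ω=-0.147
apply F[20]=-2.229 → step 21: x=0.183, v=0.273, θ=-0.027, ω=-0.123
apply F[21]=-2.128 → step 22: x=0.188, v=0.250, θ=-0.029, ω=-0.101
apply F[22]=-2.027 → step 23: x=0.193, v=0.228, θ=-0.031, ω=-0.082
apply F[23]=-1.927 → step 24: x=0.197, v=0.208, θ=-0.033, ω=-0.065
apply F[24]=-1.830 → step 25: x=0.201, v=0.188, θ=-0.034, ω=-0.050
apply F[25]=-1.738 → step 26: x=0.205, v=0.171, θ=-0.035, ω=-0.036
apply F[26]=-1.648 → step 27: x=0.208, v=0.154, θ=-0.035, ω=-0.024
apply F[27]=-1.564 → step 28: x=0.211, v=0.138, θ=-0.036, ω=-0.014
apply F[28]=-1.484 → step 29: x=0.213, v=0.124, θ=-0.036, ω=-0.005
apply F[29]=-1.408 → step 30: x=0.216, v=0.110, θ=-0.036, ω=0.003
apply F[30]=-1.337 → step 31: x=0.218, v=0.097, θ=-0.036, ω=0.010
apply F[31]=-1.269 → step 32: x=0.220, v=0.086, θ=-0.036, ω=0.016
apply F[32]=-1.206 → step 33: x=0.221, v=0.074, θ=-0.035, ω=0.021
apply F[33]=-1.146 → step 34: x=0.223, v=0.064, θ=-0.035, ω=0.025
apply F[34]=-1.090 → step 35: x=0.224, v=0.054, θ=-0.034, ω=0.029
apply F[35]=-1.037 → step 36: x=0.225, v=0.045, θ=-0.034, ω=0.032
apply F[36]=-0.987 → step 37: x=0.226, v=0.036, θ=-0.033, ω=0.034
apply F[37]=-0.941 → step 38: x=0.226, v=0.028, θ=-0.032, ω=0.036
apply F[38]=-0.896 → step 39: x=0.227, v=0.021, θ=-0.031, ω=0.038
apply F[39]=-0.854 → step 40: x=0.227, v=0.013, θ=-0.031, ω=0.039
Max |angle| over trajectory = 0.119 rad; bound = 0.218 → within bound.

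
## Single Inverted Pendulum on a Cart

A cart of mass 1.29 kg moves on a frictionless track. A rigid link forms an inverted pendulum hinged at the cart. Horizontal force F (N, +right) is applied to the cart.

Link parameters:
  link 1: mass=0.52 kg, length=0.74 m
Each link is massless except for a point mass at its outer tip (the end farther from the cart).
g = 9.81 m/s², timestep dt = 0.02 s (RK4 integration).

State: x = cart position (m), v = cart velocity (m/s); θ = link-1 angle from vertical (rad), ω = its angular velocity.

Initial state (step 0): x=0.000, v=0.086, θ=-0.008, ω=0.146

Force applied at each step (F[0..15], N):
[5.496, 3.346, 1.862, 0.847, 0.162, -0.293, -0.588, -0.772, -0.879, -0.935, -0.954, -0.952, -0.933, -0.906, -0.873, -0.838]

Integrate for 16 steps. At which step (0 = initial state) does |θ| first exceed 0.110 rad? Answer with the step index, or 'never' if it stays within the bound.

apply F[0]=+5.496 → step 1: x=0.003, v=0.172, θ=-0.006, ω=0.028
apply F[1]=+3.346 → step 2: x=0.007, v=0.224, θ=-0.006, ω=-0.044
apply F[2]=+1.862 → step 3: x=0.011, v=0.254, θ=-0.008, ω=-0.086
apply F[3]=+0.847 → step 4: x=0.017, v=0.267, θ=-0.010, ω=-0.107
apply F[4]=+0.162 → step 5: x=0.022, v=0.271, θ=-0.012, ω=-0.114
apply F[5]=-0.293 → step 6: x=0.027, v=0.267, θ=-0.014, ω=-0.113
apply F[6]=-0.588 → step 7: x=0.033, v=0.259, θ=-0.016, ω=-0.106
apply F[7]=-0.772 → step 8: x=0.038, v=0.249, θ=-0.018, ω=-0.096
apply F[8]=-0.879 → step 9: x=0.042, v=0.237, θ=-0.020, ω=-0.085
apply F[9]=-0.935 → step 10: x=0.047, v=0.224, θ=-0.022, ω=-0.073
apply F[10]=-0.954 → step 11: x=0.051, v=0.211, θ=-0.023, ω=-0.062
apply F[11]=-0.952 → step 12: x=0.056, v=0.198, θ=-0.024, ω=-0.051
apply F[12]=-0.933 → step 13: x=0.059, v=0.185, θ=-0.025, ω=-0.040
apply F[13]=-0.906 → step 14: x=0.063, v=0.173, θ=-0.026, ω=-0.031
apply F[14]=-0.873 → step 15: x=0.066, v=0.162, θ=-0.026, ω=-0.022
apply F[15]=-0.838 → step 16: x=0.069, v=0.151, θ=-0.027, ω=-0.014
max |θ| = 0.027 ≤ 0.110 over all 17 states.

Answer: never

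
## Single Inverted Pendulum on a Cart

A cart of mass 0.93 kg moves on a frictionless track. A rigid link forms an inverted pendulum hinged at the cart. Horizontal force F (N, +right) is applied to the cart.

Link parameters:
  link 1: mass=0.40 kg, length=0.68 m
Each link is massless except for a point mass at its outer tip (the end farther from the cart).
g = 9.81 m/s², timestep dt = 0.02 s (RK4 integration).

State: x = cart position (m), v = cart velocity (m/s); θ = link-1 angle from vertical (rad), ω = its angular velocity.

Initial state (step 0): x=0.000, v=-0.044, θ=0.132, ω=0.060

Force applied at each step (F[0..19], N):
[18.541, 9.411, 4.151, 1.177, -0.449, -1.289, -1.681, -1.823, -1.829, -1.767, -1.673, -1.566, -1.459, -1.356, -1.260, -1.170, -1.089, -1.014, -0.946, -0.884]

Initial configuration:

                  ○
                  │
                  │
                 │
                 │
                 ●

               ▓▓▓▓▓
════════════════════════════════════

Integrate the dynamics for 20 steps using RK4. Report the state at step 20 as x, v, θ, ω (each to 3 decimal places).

apply F[0]=+18.541 → step 1: x=0.003, v=0.341, θ=0.128, ω=-0.464
apply F[1]=+9.411 → step 2: x=0.012, v=0.532, θ=0.116, ω=-0.708
apply F[2]=+4.151 → step 3: x=0.023, v=0.612, θ=0.101, ω=-0.793
apply F[3]=+1.177 → step 4: x=0.036, v=0.630, θ=0.085, ω=-0.792
apply F[4]=-0.449 → step 5: x=0.048, v=0.614, θ=0.070, ω=-0.747
apply F[5]=-1.289 → step 6: x=0.060, v=0.581, θ=0.056, ω=-0.681
apply F[6]=-1.681 → step 7: x=0.071, v=0.541, θ=0.043, ω=-0.607
apply F[7]=-1.823 → step 8: x=0.082, v=0.499, θ=0.031, ω=-0.535
apply F[8]=-1.829 → step 9: x=0.091, v=0.458, θ=0.021, ω=-0.466
apply F[9]=-1.767 → step 10: x=0.100, v=0.418, θ=0.013, ω=-0.403
apply F[10]=-1.673 → step 11: x=0.108, v=0.381, θ=0.005, ω=-0.346
apply F[11]=-1.566 → step 12: x=0.115, v=0.348, θ=-0.001, ω=-0.296
apply F[12]=-1.459 → step 13: x=0.122, v=0.317, θ=-0.007, ω=-0.252
apply F[13]=-1.356 → step 14: x=0.128, v=0.288, θ=-0.011, ω=-0.212
apply F[14]=-1.260 → step 15: x=0.133, v=0.262, θ=-0.015, ω=-0.178
apply F[15]=-1.170 → step 16: x=0.138, v=0.238, θ=-0.018, ω=-0.148
apply F[16]=-1.089 → step 17: x=0.143, v=0.217, θ=-0.021, ω=-0.122
apply F[17]=-1.014 → step 18: x=0.147, v=0.197, θ=-0.023, ω=-0.099
apply F[18]=-0.946 → step 19: x=0.151, v=0.178, θ=-0.025, ω=-0.079
apply F[19]=-0.884 → step 20: x=0.154, v=0.162, θ=-0.026, ω=-0.062

Answer: x=0.154, v=0.162, θ=-0.026, ω=-0.062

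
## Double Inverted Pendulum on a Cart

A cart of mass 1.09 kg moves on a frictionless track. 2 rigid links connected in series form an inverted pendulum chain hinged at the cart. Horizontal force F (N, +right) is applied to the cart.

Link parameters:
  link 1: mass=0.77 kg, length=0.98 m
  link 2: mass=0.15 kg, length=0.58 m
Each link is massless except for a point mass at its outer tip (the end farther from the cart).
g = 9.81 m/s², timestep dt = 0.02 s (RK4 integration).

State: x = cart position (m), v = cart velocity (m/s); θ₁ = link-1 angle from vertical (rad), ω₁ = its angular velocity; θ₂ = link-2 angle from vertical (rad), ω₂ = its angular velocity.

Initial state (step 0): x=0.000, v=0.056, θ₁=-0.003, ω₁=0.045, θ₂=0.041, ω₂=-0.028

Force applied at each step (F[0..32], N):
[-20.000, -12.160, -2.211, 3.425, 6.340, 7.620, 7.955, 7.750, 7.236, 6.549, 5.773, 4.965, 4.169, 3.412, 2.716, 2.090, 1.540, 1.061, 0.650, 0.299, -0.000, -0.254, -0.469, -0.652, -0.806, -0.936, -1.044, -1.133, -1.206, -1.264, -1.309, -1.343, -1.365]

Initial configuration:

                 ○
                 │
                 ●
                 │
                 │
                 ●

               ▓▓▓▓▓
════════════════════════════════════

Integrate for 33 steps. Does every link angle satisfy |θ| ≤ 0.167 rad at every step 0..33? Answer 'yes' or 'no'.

apply F[0]=-20.000 → step 1: x=-0.003, v=-0.311, θ₁=0.002, ω₁=0.417, θ₂=0.041, ω₂=-0.011
apply F[1]=-12.160 → step 2: x=-0.011, v=-0.535, θ₁=0.012, ω₁=0.646, θ₂=0.041, ω₂=0.002
apply F[2]=-2.211 → step 3: x=-0.022, v=-0.578, θ₁=0.026, ω₁=0.693, θ₂=0.041, ω₂=0.011
apply F[3]=+3.425 → step 4: x=-0.033, v=-0.521, θ₁=0.039, ω₁=0.641, θ₂=0.041, ω₂=0.014
apply F[4]=+6.340 → step 5: x=-0.042, v=-0.412, θ₁=0.051, ω₁=0.539, θ₂=0.041, ω₂=0.012
apply F[5]=+7.620 → step 6: x=-0.049, v=-0.281, θ₁=0.060, ω₁=0.418, θ₂=0.041, ω₂=0.006
apply F[6]=+7.955 → step 7: x=-0.054, v=-0.146, θ₁=0.067, ω₁=0.294, θ₂=0.041, ω₂=-0.003
apply F[7]=+7.750 → step 8: x=-0.055, v=-0.016, θ₁=0.072, ω₁=0.177, θ₂=0.041, ω₂=-0.015
apply F[8]=+7.236 → step 9: x=-0.054, v=0.104, θ₁=0.075, ω₁=0.070, θ₂=0.041, ω₂=-0.029
apply F[9]=+6.549 → step 10: x=-0.051, v=0.211, θ₁=0.075, ω₁=-0.022, θ₂=0.040, ω₂=-0.043
apply F[10]=+5.773 → step 11: x=-0.046, v=0.304, θ₁=0.074, ω₁=-0.101, θ₂=0.039, ω₂=-0.058
apply F[11]=+4.965 → step 12: x=-0.039, v=0.383, θ₁=0.071, ω₁=-0.165, θ₂=0.038, ω₂=-0.072
apply F[12]=+4.169 → step 13: x=-0.031, v=0.448, θ₁=0.067, ω₁=-0.216, θ₂=0.036, ω₂=-0.085
apply F[13]=+3.412 → step 14: x=-0.021, v=0.500, θ₁=0.063, ω₁=-0.254, θ₂=0.034, ω₂=-0.097
apply F[14]=+2.716 → step 15: x=-0.011, v=0.540, θ₁=0.057, ω₁=-0.282, θ₂=0.032, ω₂=-0.108
apply F[15]=+2.090 → step 16: x=0.000, v=0.569, θ₁=0.051, ω₁=-0.300, θ₂=0.030, ω₂=-0.118
apply F[16]=+1.540 → step 17: x=0.012, v=0.589, θ₁=0.045, ω₁=-0.310, θ₂=0.028, ω₂=-0.126
apply F[17]=+1.061 → step 18: x=0.024, v=0.602, θ₁=0.039, ω₁=-0.314, θ₂=0.025, ω₂=-0.132
apply F[18]=+0.650 → step 19: x=0.036, v=0.608, θ₁=0.033, ω₁=-0.313, θ₂=0.022, ω₂=-0.137
apply F[19]=+0.299 → step 20: x=0.048, v=0.608, θ₁=0.027, ω₁=-0.307, θ₂=0.020, ω₂=-0.140
apply F[20]=-0.000 → step 21: x=0.060, v=0.605, θ₁=0.021, ω₁=-0.298, θ₂=0.017, ω₂=-0.143
apply F[21]=-0.254 → step 22: x=0.072, v=0.597, θ₁=0.015, ω₁=-0.287, θ₂=0.014, ω₂=-0.144
apply F[22]=-0.469 → step 23: x=0.084, v=0.586, θ₁=0.009, ω₁=-0.273, θ₂=0.011, ω₂=-0.143
apply F[23]=-0.652 → step 24: x=0.095, v=0.573, θ₁=0.004, ω₁=-0.259, θ₂=0.008, ω₂=-0.142
apply F[24]=-0.806 → step 25: x=0.107, v=0.558, θ₁=-0.001, ω₁=-0.243, θ₂=0.005, ω₂=-0.140
apply F[25]=-0.936 → step 26: x=0.118, v=0.542, θ₁=-0.006, ω₁=-0.228, θ₂=0.003, ω₂=-0.137
apply F[26]=-1.044 → step 27: x=0.128, v=0.524, θ₁=-0.010, ω₁=-0.211, θ₂=-0.000, ω₂=-0.133
apply F[27]=-1.133 → step 28: x=0.139, v=0.505, θ₁=-0.014, ω₁=-0.195, θ₂=-0.003, ω₂=-0.129
apply F[28]=-1.206 → step 29: x=0.149, v=0.486, θ₁=-0.018, ω₁=-0.179, θ₂=-0.005, ω₂=-0.124
apply F[29]=-1.264 → step 30: x=0.158, v=0.466, θ₁=-0.021, ω₁=-0.163, θ₂=-0.008, ω₂=-0.119
apply F[30]=-1.309 → step 31: x=0.167, v=0.446, θ₁=-0.025, ω₁=-0.148, θ₂=-0.010, ω₂=-0.113
apply F[31]=-1.343 → step 32: x=0.176, v=0.425, θ₁=-0.027, ω₁=-0.133, θ₂=-0.012, ω₂=-0.107
apply F[32]=-1.365 → step 33: x=0.184, v=0.405, θ₁=-0.030, ω₁=-0.118, θ₂=-0.014, ω₂=-0.101
Max |angle| over trajectory = 0.075 rad; bound = 0.167 → within bound.

Answer: yes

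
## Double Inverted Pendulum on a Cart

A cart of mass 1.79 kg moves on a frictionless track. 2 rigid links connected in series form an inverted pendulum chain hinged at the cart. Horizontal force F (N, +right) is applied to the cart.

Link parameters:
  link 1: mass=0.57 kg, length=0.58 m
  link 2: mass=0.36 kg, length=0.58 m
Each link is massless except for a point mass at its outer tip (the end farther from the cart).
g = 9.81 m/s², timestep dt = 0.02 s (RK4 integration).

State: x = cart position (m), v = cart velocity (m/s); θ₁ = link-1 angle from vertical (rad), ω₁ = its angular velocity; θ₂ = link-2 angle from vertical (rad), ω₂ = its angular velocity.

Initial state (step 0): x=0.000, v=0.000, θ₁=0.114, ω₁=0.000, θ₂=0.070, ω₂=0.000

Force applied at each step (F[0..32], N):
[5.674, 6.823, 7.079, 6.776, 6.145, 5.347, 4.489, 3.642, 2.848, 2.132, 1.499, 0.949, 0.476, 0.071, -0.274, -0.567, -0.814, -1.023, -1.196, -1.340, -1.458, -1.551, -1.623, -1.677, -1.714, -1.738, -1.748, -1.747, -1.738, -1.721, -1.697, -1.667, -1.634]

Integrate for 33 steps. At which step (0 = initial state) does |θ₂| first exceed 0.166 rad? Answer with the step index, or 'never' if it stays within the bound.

Answer: never

Derivation:
apply F[0]=+5.674 → step 1: x=0.001, v=0.052, θ₁=0.114, ω₁=-0.040, θ₂=0.070, ω₂=-0.025
apply F[1]=+6.823 → step 2: x=0.002, v=0.116, θ₁=0.112, ω₁=-0.103, θ₂=0.069, ω₂=-0.050
apply F[2]=+7.079 → step 3: x=0.005, v=0.183, θ₁=0.109, ω₁=-0.172, θ₂=0.068, ω₂=-0.074
apply F[3]=+6.776 → step 4: x=0.009, v=0.248, θ₁=0.105, ω₁=-0.237, θ₂=0.066, ω₂=-0.097
apply F[4]=+6.145 → step 5: x=0.015, v=0.306, θ₁=0.100, ω₁=-0.294, θ₂=0.064, ω₂=-0.118
apply F[5]=+5.347 → step 6: x=0.022, v=0.356, θ₁=0.094, ω₁=-0.339, θ₂=0.061, ω₂=-0.137
apply F[6]=+4.489 → step 7: x=0.029, v=0.397, θ₁=0.087, ω₁=-0.372, θ₂=0.058, ω₂=-0.154
apply F[7]=+3.642 → step 8: x=0.037, v=0.429, θ₁=0.079, ω₁=-0.394, θ₂=0.055, ω₂=-0.168
apply F[8]=+2.848 → step 9: x=0.046, v=0.453, θ₁=0.071, ω₁=-0.406, θ₂=0.052, ω₂=-0.180
apply F[9]=+2.132 → step 10: x=0.055, v=0.470, θ₁=0.063, ω₁=-0.409, θ₂=0.048, ω₂=-0.189
apply F[10]=+1.499 → step 11: x=0.065, v=0.481, θ₁=0.055, ω₁=-0.405, θ₂=0.044, ω₂=-0.196
apply F[11]=+0.949 → step 12: x=0.075, v=0.486, θ₁=0.047, ω₁=-0.396, θ₂=0.040, ω₂=-0.201
apply F[12]=+0.476 → step 13: x=0.084, v=0.487, θ₁=0.039, ω₁=-0.382, θ₂=0.036, ω₂=-0.203
apply F[13]=+0.071 → step 14: x=0.094, v=0.485, θ₁=0.031, ω₁=-0.365, θ₂=0.032, ω₂=-0.204
apply F[14]=-0.274 → step 15: x=0.104, v=0.479, θ₁=0.024, ω₁=-0.346, θ₂=0.028, ω₂=-0.203
apply F[15]=-0.567 → step 16: x=0.113, v=0.470, θ₁=0.018, ω₁=-0.325, θ₂=0.024, ω₂=-0.200
apply F[16]=-0.814 → step 17: x=0.123, v=0.460, θ₁=0.011, ω₁=-0.304, θ₂=0.020, ω₂=-0.196
apply F[17]=-1.023 → step 18: x=0.132, v=0.448, θ₁=0.006, ω₁=-0.282, θ₂=0.016, ω₂=-0.190
apply F[18]=-1.196 → step 19: x=0.140, v=0.434, θ₁=0.000, ω₁=-0.260, θ₂=0.012, ω₂=-0.184
apply F[19]=-1.340 → step 20: x=0.149, v=0.419, θ₁=-0.005, ω₁=-0.238, θ₂=0.009, ω₂=-0.177
apply F[20]=-1.458 → step 21: x=0.157, v=0.404, θ₁=-0.009, ω₁=-0.217, θ₂=0.005, ω₂=-0.169
apply F[21]=-1.551 → step 22: x=0.165, v=0.387, θ₁=-0.014, ω₁=-0.196, θ₂=0.002, ω₂=-0.161
apply F[22]=-1.623 → step 23: x=0.173, v=0.371, θ₁=-0.017, ω₁=-0.176, θ₂=-0.001, ω₂=-0.152
apply F[23]=-1.677 → step 24: x=0.180, v=0.354, θ₁=-0.021, ω₁=-0.157, θ₂=-0.004, ω₂=-0.143
apply F[24]=-1.714 → step 25: x=0.187, v=0.337, θ₁=-0.024, ω₁=-0.139, θ₂=-0.007, ω₂=-0.134
apply F[25]=-1.738 → step 26: x=0.193, v=0.320, θ₁=-0.026, ω₁=-0.122, θ₂=-0.009, ω₂=-0.124
apply F[26]=-1.748 → step 27: x=0.200, v=0.304, θ₁=-0.028, ω₁=-0.106, θ₂=-0.012, ω₂=-0.115
apply F[27]=-1.747 → step 28: x=0.206, v=0.287, θ₁=-0.030, ω₁=-0.091, θ₂=-0.014, ω₂=-0.106
apply F[28]=-1.738 → step 29: x=0.211, v=0.271, θ₁=-0.032, ω₁=-0.077, θ₂=-0.016, ω₂=-0.097
apply F[29]=-1.721 → step 30: x=0.216, v=0.255, θ₁=-0.033, ω₁=-0.064, θ₂=-0.018, ω₂=-0.088
apply F[30]=-1.697 → step 31: x=0.221, v=0.239, θ₁=-0.035, ω₁=-0.052, θ₂=-0.019, ω₂=-0.079
apply F[31]=-1.667 → step 32: x=0.226, v=0.224, θ₁=-0.036, ω₁=-0.041, θ₂=-0.021, ω₂=-0.071
apply F[32]=-1.634 → step 33: x=0.230, v=0.210, θ₁=-0.036, ω₁=-0.031, θ₂=-0.022, ω₂=-0.063
max |θ₂| = 0.070 ≤ 0.166 over all 34 states.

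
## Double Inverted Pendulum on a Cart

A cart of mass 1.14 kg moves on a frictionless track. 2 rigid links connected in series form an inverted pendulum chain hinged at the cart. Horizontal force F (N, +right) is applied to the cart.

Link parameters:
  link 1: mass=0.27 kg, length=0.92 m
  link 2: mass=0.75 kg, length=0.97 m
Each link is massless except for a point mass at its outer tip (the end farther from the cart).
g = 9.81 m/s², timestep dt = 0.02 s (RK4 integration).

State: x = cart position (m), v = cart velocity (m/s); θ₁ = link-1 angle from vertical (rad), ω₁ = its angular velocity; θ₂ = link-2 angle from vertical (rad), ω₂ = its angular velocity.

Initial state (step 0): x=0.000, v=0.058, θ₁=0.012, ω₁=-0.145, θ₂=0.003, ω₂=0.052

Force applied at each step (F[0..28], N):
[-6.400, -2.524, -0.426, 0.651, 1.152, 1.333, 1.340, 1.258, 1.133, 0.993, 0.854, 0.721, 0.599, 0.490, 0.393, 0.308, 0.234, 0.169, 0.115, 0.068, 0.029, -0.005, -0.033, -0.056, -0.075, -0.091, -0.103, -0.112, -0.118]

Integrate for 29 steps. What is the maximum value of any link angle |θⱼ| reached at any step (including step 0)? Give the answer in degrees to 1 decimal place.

apply F[0]=-6.400 → step 1: x=0.000, v=-0.056, θ₁=0.010, ω₁=-0.014, θ₂=0.004, ω₂=0.046
apply F[1]=-2.524 → step 2: x=-0.002, v=-0.102, θ₁=0.011, ω₁=0.042, θ₂=0.005, ω₂=0.042
apply F[2]=-0.426 → step 3: x=-0.004, v=-0.112, θ₁=0.012, ω₁=0.058, θ₂=0.006, ω₂=0.037
apply F[3]=+0.651 → step 4: x=-0.006, v=-0.102, θ₁=0.013, ω₁=0.054, θ₂=0.006, ω₂=0.032
apply F[4]=+1.152 → step 5: x=-0.008, v=-0.085, θ₁=0.014, ω₁=0.041, θ₂=0.007, ω₂=0.027
apply F[5]=+1.333 → step 6: x=-0.009, v=-0.064, θ₁=0.014, ω₁=0.026, θ₂=0.007, ω₂=0.022
apply F[6]=+1.340 → step 7: x=-0.010, v=-0.043, θ₁=0.015, ω₁=0.010, θ₂=0.008, ω₂=0.017
apply F[7]=+1.258 → step 8: x=-0.011, v=-0.023, θ₁=0.015, ω₁=-0.004, θ₂=0.008, ω₂=0.011
apply F[8]=+1.133 → step 9: x=-0.011, v=-0.006, θ₁=0.015, ω₁=-0.015, θ₂=0.008, ω₂=0.006
apply F[9]=+0.993 → step 10: x=-0.011, v=0.009, θ₁=0.014, ω₁=-0.025, θ₂=0.008, ω₂=0.002
apply F[10]=+0.854 → step 11: x=-0.011, v=0.021, θ₁=0.014, ω₁=-0.032, θ₂=0.008, ω₂=-0.003
apply F[11]=+0.721 → step 12: x=-0.010, v=0.032, θ₁=0.013, ω₁=-0.037, θ₂=0.008, ω₂=-0.006
apply F[12]=+0.599 → step 13: x=-0.010, v=0.040, θ₁=0.012, ω₁=-0.041, θ₂=0.008, ω₂=-0.010
apply F[13]=+0.490 → step 14: x=-0.009, v=0.046, θ₁=0.011, ω₁=-0.043, θ₂=0.008, ω₂=-0.013
apply F[14]=+0.393 → step 15: x=-0.008, v=0.051, θ₁=0.011, ω₁=-0.044, θ₂=0.008, ω₂=-0.015
apply F[15]=+0.308 → step 16: x=-0.007, v=0.055, θ₁=0.010, ω₁=-0.045, θ₂=0.007, ω₂=-0.017
apply F[16]=+0.234 → step 17: x=-0.006, v=0.058, θ₁=0.009, ω₁=-0.044, θ₂=0.007, ω₂=-0.019
apply F[17]=+0.169 → step 18: x=-0.004, v=0.059, θ₁=0.008, ω₁=-0.043, θ₂=0.007, ω₂=-0.020
apply F[18]=+0.115 → step 19: x=-0.003, v=0.060, θ₁=0.007, ω₁=-0.042, θ₂=0.006, ω₂=-0.021
apply F[19]=+0.068 → step 20: x=-0.002, v=0.060, θ₁=0.006, ω₁=-0.040, θ₂=0.006, ω₂=-0.021
apply F[20]=+0.029 → step 21: x=-0.001, v=0.059, θ₁=0.005, ω₁=-0.038, θ₂=0.005, ω₂=-0.022
apply F[21]=-0.005 → step 22: x=0.000, v=0.058, θ₁=0.005, ω₁=-0.036, θ₂=0.005, ω₂=-0.022
apply F[22]=-0.033 → step 23: x=0.001, v=0.057, θ₁=0.004, ω₁=-0.033, θ₂=0.004, ω₂=-0.022
apply F[23]=-0.056 → step 24: x=0.003, v=0.055, θ₁=0.003, ω₁=-0.031, θ₂=0.004, ω₂=-0.021
apply F[24]=-0.075 → step 25: x=0.004, v=0.054, θ₁=0.003, ω₁=-0.029, θ₂=0.004, ω₂=-0.021
apply F[25]=-0.091 → step 26: x=0.005, v=0.051, θ₁=0.002, ω₁=-0.027, θ₂=0.003, ω₂=-0.020
apply F[26]=-0.103 → step 27: x=0.006, v=0.049, θ₁=0.002, ω₁=-0.024, θ₂=0.003, ω₂=-0.019
apply F[27]=-0.112 → step 28: x=0.007, v=0.047, θ₁=0.001, ω₁=-0.022, θ₂=0.002, ω₂=-0.018
apply F[28]=-0.118 → step 29: x=0.008, v=0.045, θ₁=0.001, ω₁=-0.020, θ₂=0.002, ω₂=-0.018
Max |angle| over trajectory = 0.015 rad = 0.9°.

Answer: 0.9°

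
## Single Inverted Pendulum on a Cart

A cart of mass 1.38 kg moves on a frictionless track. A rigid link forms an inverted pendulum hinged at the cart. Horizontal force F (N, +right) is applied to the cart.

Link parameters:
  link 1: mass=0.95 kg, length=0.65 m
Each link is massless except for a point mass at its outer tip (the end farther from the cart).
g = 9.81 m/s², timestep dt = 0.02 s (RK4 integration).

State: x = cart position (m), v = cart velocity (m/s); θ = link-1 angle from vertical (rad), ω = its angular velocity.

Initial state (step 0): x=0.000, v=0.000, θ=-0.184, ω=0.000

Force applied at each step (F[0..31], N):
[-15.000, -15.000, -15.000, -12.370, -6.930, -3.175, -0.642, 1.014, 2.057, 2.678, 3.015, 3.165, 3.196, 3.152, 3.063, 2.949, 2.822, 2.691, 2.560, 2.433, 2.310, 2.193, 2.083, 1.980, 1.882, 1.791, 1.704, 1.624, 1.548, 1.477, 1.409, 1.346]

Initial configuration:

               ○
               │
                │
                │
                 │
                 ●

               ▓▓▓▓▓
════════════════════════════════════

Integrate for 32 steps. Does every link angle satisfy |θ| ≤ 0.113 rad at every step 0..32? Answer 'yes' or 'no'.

Answer: no

Derivation:
apply F[0]=-15.000 → step 1: x=-0.002, v=-0.189, θ=-0.182, ω=0.231
apply F[1]=-15.000 → step 2: x=-0.008, v=-0.379, θ=-0.175, ω=0.465
apply F[2]=-15.000 → step 3: x=-0.017, v=-0.570, θ=-0.163, ω=0.704
apply F[3]=-12.370 → step 4: x=-0.030, v=-0.727, θ=-0.147, ω=0.896
apply F[4]=-6.930 → step 5: x=-0.045, v=-0.809, θ=-0.128, ω=0.980
apply F[5]=-3.175 → step 6: x=-0.062, v=-0.840, θ=-0.109, ω=0.991
apply F[6]=-0.642 → step 7: x=-0.079, v=-0.837, θ=-0.089, ω=0.957
apply F[7]=+1.014 → step 8: x=-0.095, v=-0.813, θ=-0.071, ω=0.895
apply F[8]=+2.057 → step 9: x=-0.111, v=-0.775, θ=-0.054, ω=0.818
apply F[9]=+2.678 → step 10: x=-0.126, v=-0.730, θ=-0.038, ω=0.736
apply F[10]=+3.015 → step 11: x=-0.140, v=-0.683, θ=-0.024, ω=0.653
apply F[11]=+3.165 → step 12: x=-0.153, v=-0.634, θ=-0.012, ω=0.574
apply F[12]=+3.196 → step 13: x=-0.166, v=-0.587, θ=-0.001, ω=0.499
apply F[13]=+3.152 → step 14: x=-0.177, v=-0.542, θ=0.008, ω=0.431
apply F[14]=+3.063 → step 15: x=-0.187, v=-0.499, θ=0.016, ω=0.369
apply F[15]=+2.949 → step 16: x=-0.197, v=-0.459, θ=0.023, ω=0.313
apply F[16]=+2.822 → step 17: x=-0.206, v=-0.422, θ=0.029, ω=0.263
apply F[17]=+2.691 → step 18: x=-0.214, v=-0.387, θ=0.033, ω=0.219
apply F[18]=+2.560 → step 19: x=-0.221, v=-0.355, θ=0.037, ω=0.180
apply F[19]=+2.433 → step 20: x=-0.228, v=-0.325, θ=0.041, ω=0.146
apply F[20]=+2.310 → step 21: x=-0.234, v=-0.297, θ=0.043, ω=0.116
apply F[21]=+2.193 → step 22: x=-0.240, v=-0.271, θ=0.045, ω=0.090
apply F[22]=+2.083 → step 23: x=-0.245, v=-0.247, θ=0.047, ω=0.067
apply F[23]=+1.980 → step 24: x=-0.250, v=-0.225, θ=0.048, ω=0.047
apply F[24]=+1.882 → step 25: x=-0.254, v=-0.204, θ=0.049, ω=0.030
apply F[25]=+1.791 → step 26: x=-0.258, v=-0.185, θ=0.049, ω=0.015
apply F[26]=+1.704 → step 27: x=-0.261, v=-0.167, θ=0.049, ω=0.002
apply F[27]=+1.624 → step 28: x=-0.265, v=-0.150, θ=0.049, ω=-0.009
apply F[28]=+1.548 → step 29: x=-0.267, v=-0.134, θ=0.049, ω=-0.018
apply F[29]=+1.477 → step 30: x=-0.270, v=-0.120, θ=0.049, ω=-0.026
apply F[30]=+1.409 → step 31: x=-0.272, v=-0.106, θ=0.048, ω=-0.033
apply F[31]=+1.346 → step 32: x=-0.274, v=-0.093, θ=0.047, ω=-0.038
Max |angle| over trajectory = 0.184 rad; bound = 0.113 → exceeded.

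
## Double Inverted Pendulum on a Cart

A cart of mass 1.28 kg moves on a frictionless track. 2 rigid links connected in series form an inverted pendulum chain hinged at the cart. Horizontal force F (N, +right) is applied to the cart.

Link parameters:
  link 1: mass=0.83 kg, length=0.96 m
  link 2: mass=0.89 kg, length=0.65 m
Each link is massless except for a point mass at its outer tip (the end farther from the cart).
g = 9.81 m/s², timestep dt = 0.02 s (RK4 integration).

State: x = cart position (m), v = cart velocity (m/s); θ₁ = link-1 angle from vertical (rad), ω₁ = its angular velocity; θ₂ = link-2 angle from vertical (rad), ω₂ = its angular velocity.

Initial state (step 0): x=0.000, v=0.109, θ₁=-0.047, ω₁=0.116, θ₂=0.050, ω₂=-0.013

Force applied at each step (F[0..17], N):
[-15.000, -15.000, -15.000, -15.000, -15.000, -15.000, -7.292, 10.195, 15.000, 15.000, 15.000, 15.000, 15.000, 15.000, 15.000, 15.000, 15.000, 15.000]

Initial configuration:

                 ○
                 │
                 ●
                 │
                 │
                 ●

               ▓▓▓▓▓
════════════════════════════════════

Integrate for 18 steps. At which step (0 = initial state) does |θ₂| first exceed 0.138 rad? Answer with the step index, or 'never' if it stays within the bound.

Answer: never

Derivation:
apply F[0]=-15.000 → step 1: x=-0.000, v=-0.113, θ₁=-0.043, ω₁=0.316, θ₂=0.050, ω₂=0.049
apply F[1]=-15.000 → step 2: x=-0.005, v=-0.337, θ₁=-0.034, ω₁=0.522, θ₂=0.052, ω₂=0.106
apply F[2]=-15.000 → step 3: x=-0.014, v=-0.564, θ₁=-0.022, ω₁=0.735, θ₂=0.055, ω₂=0.156
apply F[3]=-15.000 → step 4: x=-0.027, v=-0.795, θ₁=-0.005, ω₁=0.958, θ₂=0.058, ω₂=0.197
apply F[4]=-15.000 → step 5: x=-0.045, v=-1.031, θ₁=0.017, ω₁=1.194, θ₂=0.062, ω₂=0.227
apply F[5]=-15.000 → step 6: x=-0.068, v=-1.271, θ₁=0.043, ω₁=1.444, θ₂=0.067, ω₂=0.245
apply F[6]=-7.292 → step 7: x=-0.095, v=-1.396, θ₁=0.073, ω₁=1.584, θ₂=0.072, ω₂=0.250
apply F[7]=+10.195 → step 8: x=-0.122, v=-1.256, θ₁=0.104, ω₁=1.460, θ₂=0.077, ω₂=0.243
apply F[8]=+15.000 → step 9: x=-0.145, v=-1.051, θ₁=0.131, ω₁=1.279, θ₂=0.082, ω₂=0.220
apply F[9]=+15.000 → step 10: x=-0.164, v=-0.853, θ₁=0.155, ω₁=1.118, θ₂=0.086, ω₂=0.184
apply F[10]=+15.000 → step 11: x=-0.179, v=-0.664, θ₁=0.176, ω₁=0.974, θ₂=0.089, ω₂=0.133
apply F[11]=+15.000 → step 12: x=-0.190, v=-0.481, θ₁=0.194, ω₁=0.847, θ₂=0.091, ω₂=0.070
apply F[12]=+15.000 → step 13: x=-0.198, v=-0.304, θ₁=0.210, ω₁=0.733, θ₂=0.092, ω₂=-0.005
apply F[13]=+15.000 → step 14: x=-0.202, v=-0.132, θ₁=0.223, ω₁=0.632, θ₂=0.091, ω₂=-0.091
apply F[14]=+15.000 → step 15: x=-0.203, v=0.035, θ₁=0.235, ω₁=0.542, θ₂=0.088, ω₂=-0.188
apply F[15]=+15.000 → step 16: x=-0.201, v=0.200, θ₁=0.245, ω₁=0.462, θ₂=0.083, ω₂=-0.296
apply F[16]=+15.000 → step 17: x=-0.195, v=0.362, θ₁=0.254, ω₁=0.390, θ₂=0.076, ω₂=-0.414
apply F[17]=+15.000 → step 18: x=-0.187, v=0.521, θ₁=0.261, ω₁=0.325, θ₂=0.066, ω₂=-0.543
max |θ₂| = 0.092 ≤ 0.138 over all 19 states.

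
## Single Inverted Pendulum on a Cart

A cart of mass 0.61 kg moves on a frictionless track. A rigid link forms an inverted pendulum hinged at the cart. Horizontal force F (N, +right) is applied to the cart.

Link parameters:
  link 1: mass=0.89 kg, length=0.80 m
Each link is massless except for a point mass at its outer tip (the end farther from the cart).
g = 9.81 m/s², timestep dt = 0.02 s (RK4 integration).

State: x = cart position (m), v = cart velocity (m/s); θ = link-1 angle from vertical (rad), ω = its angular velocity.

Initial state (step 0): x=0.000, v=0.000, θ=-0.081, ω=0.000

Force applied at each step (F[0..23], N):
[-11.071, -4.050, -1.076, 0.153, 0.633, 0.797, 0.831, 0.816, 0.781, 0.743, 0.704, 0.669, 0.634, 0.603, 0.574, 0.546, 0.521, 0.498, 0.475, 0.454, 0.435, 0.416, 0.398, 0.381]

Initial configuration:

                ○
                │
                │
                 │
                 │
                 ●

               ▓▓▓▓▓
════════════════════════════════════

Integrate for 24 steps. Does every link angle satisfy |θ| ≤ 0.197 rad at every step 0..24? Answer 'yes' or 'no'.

apply F[0]=-11.071 → step 1: x=-0.003, v=-0.337, θ=-0.077, ω=0.401
apply F[1]=-4.050 → step 2: x=-0.011, v=-0.449, θ=-0.068, ω=0.522
apply F[2]=-1.076 → step 3: x=-0.020, v=-0.467, θ=-0.057, ω=0.529
apply F[3]=+0.153 → step 4: x=-0.030, v=-0.447, θ=-0.047, ω=0.492
apply F[4]=+0.633 → step 5: x=-0.038, v=-0.414, θ=-0.038, ω=0.441
apply F[5]=+0.797 → step 6: x=-0.046, v=-0.379, θ=-0.029, ω=0.388
apply F[6]=+0.831 → step 7: x=-0.053, v=-0.344, θ=-0.022, ω=0.339
apply F[7]=+0.816 → step 8: x=-0.060, v=-0.312, θ=-0.016, ω=0.294
apply F[8]=+0.781 → step 9: x=-0.066, v=-0.283, θ=-0.010, ω=0.254
apply F[9]=+0.743 → step 10: x=-0.071, v=-0.256, θ=-0.006, ω=0.219
apply F[10]=+0.704 → step 11: x=-0.076, v=-0.232, θ=-0.002, ω=0.188
apply F[11]=+0.669 → step 12: x=-0.080, v=-0.210, θ=0.002, ω=0.160
apply F[12]=+0.634 → step 13: x=-0.084, v=-0.190, θ=0.005, ω=0.136
apply F[13]=+0.603 → step 14: x=-0.088, v=-0.172, θ=0.007, ω=0.115
apply F[14]=+0.574 → step 15: x=-0.091, v=-0.156, θ=0.009, ω=0.097
apply F[15]=+0.546 → step 16: x=-0.094, v=-0.141, θ=0.011, ω=0.081
apply F[16]=+0.521 → step 17: x=-0.097, v=-0.127, θ=0.013, ω=0.066
apply F[17]=+0.498 → step 18: x=-0.099, v=-0.115, θ=0.014, ω=0.054
apply F[18]=+0.475 → step 19: x=-0.102, v=-0.103, θ=0.015, ω=0.043
apply F[19]=+0.454 → step 20: x=-0.104, v=-0.093, θ=0.016, ω=0.034
apply F[20]=+0.435 → step 21: x=-0.105, v=-0.083, θ=0.016, ω=0.025
apply F[21]=+0.416 → step 22: x=-0.107, v=-0.074, θ=0.017, ω=0.018
apply F[22]=+0.398 → step 23: x=-0.108, v=-0.066, θ=0.017, ω=0.012
apply F[23]=+0.381 → step 24: x=-0.110, v=-0.058, θ=0.017, ω=0.007
Max |angle| over trajectory = 0.081 rad; bound = 0.197 → within bound.

Answer: yes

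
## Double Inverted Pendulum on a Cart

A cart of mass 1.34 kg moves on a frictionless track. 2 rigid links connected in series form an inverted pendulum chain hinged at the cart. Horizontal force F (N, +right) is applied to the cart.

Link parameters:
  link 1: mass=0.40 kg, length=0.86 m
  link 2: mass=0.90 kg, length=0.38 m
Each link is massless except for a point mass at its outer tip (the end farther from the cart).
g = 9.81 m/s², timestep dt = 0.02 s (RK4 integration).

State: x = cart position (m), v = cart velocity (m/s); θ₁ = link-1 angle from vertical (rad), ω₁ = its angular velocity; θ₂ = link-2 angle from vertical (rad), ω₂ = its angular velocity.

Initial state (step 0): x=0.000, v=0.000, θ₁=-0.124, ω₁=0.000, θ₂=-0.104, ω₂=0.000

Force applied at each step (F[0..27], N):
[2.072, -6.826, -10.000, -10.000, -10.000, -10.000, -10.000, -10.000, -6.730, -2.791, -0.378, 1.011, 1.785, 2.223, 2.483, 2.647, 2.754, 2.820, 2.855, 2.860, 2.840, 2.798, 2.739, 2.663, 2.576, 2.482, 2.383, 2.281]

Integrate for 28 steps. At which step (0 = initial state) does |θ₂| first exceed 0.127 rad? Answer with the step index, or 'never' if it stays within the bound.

Answer: never

Derivation:
apply F[0]=+2.072 → step 1: x=0.001, v=0.054, θ₁=-0.125, ω₁=-0.100, θ₂=-0.104, ω₂=0.033
apply F[1]=-6.826 → step 2: x=0.001, v=-0.024, θ₁=-0.127, ω₁=-0.052, θ₂=-0.103, ω₂=0.072
apply F[2]=-10.000 → step 3: x=-0.001, v=-0.147, θ₁=-0.127, ω₁=0.048, θ₂=-0.101, ω₂=0.117
apply F[3]=-10.000 → step 4: x=-0.005, v=-0.271, θ₁=-0.125, ω₁=0.148, θ₂=-0.098, ω₂=0.164
apply F[4]=-10.000 → step 5: x=-0.012, v=-0.395, θ₁=-0.121, ω₁=0.249, θ₂=-0.094, ω₂=0.212
apply F[5]=-10.000 → step 6: x=-0.021, v=-0.521, θ₁=-0.115, ω₁=0.353, θ₂=-0.089, ω₂=0.258
apply F[6]=-10.000 → step 7: x=-0.033, v=-0.648, θ₁=-0.106, ω₁=0.462, θ₂=-0.084, ω₂=0.300
apply F[7]=-10.000 → step 8: x=-0.047, v=-0.777, θ₁=-0.096, ω₁=0.578, θ₂=-0.078, ω₂=0.336
apply F[8]=-6.730 → step 9: x=-0.063, v=-0.861, θ₁=-0.084, ω₁=0.645, θ₂=-0.071, ω₂=0.363
apply F[9]=-2.791 → step 10: x=-0.081, v=-0.888, θ₁=-0.071, ω₁=0.654, θ₂=-0.063, ω₂=0.380
apply F[10]=-0.378 → step 11: x=-0.098, v=-0.882, θ₁=-0.058, ω₁=0.630, θ₂=-0.055, ω₂=0.388
apply F[11]=+1.011 → step 12: x=-0.116, v=-0.858, θ₁=-0.046, ω₁=0.589, θ₂=-0.048, ω₂=0.389
apply F[12]=+1.785 → step 13: x=-0.133, v=-0.824, θ₁=-0.035, ω₁=0.543, θ₂=-0.040, ω₂=0.383
apply F[13]=+2.223 → step 14: x=-0.149, v=-0.785, θ₁=-0.024, ω₁=0.494, θ₂=-0.032, ω₂=0.372
apply F[14]=+2.483 → step 15: x=-0.164, v=-0.744, θ₁=-0.015, ω₁=0.447, θ₂=-0.025, ω₂=0.357
apply F[15]=+2.647 → step 16: x=-0.178, v=-0.703, θ₁=-0.006, ω₁=0.402, θ₂=-0.018, ω₂=0.339
apply F[16]=+2.754 → step 17: x=-0.192, v=-0.661, θ₁=0.001, ω₁=0.360, θ₂=-0.011, ω₂=0.319
apply F[17]=+2.820 → step 18: x=-0.205, v=-0.620, θ₁=0.008, ω₁=0.319, θ₂=-0.005, ω₂=0.297
apply F[18]=+2.855 → step 19: x=-0.217, v=-0.580, θ₁=0.014, ω₁=0.282, θ₂=0.000, ω₂=0.274
apply F[19]=+2.860 → step 20: x=-0.228, v=-0.540, θ₁=0.019, ω₁=0.247, θ₂=0.006, ω₂=0.251
apply F[20]=+2.840 → step 21: x=-0.238, v=-0.502, θ₁=0.024, ω₁=0.214, θ₂=0.010, ω₂=0.228
apply F[21]=+2.798 → step 22: x=-0.248, v=-0.465, θ₁=0.028, ω₁=0.184, θ₂=0.015, ω₂=0.206
apply F[22]=+2.739 → step 23: x=-0.257, v=-0.430, θ₁=0.031, ω₁=0.157, θ₂=0.019, ω₂=0.184
apply F[23]=+2.663 → step 24: x=-0.265, v=-0.396, θ₁=0.034, ω₁=0.132, θ₂=0.022, ω₂=0.163
apply F[24]=+2.576 → step 25: x=-0.273, v=-0.365, θ₁=0.037, ω₁=0.109, θ₂=0.025, ω₂=0.144
apply F[25]=+2.482 → step 26: x=-0.280, v=-0.335, θ₁=0.039, ω₁=0.089, θ₂=0.028, ω₂=0.125
apply F[26]=+2.383 → step 27: x=-0.286, v=-0.307, θ₁=0.040, ω₁=0.070, θ₂=0.030, ω₂=0.108
apply F[27]=+2.281 → step 28: x=-0.292, v=-0.281, θ₁=0.041, ω₁=0.054, θ₂=0.032, ω₂=0.091
max |θ₂| = 0.104 ≤ 0.127 over all 29 states.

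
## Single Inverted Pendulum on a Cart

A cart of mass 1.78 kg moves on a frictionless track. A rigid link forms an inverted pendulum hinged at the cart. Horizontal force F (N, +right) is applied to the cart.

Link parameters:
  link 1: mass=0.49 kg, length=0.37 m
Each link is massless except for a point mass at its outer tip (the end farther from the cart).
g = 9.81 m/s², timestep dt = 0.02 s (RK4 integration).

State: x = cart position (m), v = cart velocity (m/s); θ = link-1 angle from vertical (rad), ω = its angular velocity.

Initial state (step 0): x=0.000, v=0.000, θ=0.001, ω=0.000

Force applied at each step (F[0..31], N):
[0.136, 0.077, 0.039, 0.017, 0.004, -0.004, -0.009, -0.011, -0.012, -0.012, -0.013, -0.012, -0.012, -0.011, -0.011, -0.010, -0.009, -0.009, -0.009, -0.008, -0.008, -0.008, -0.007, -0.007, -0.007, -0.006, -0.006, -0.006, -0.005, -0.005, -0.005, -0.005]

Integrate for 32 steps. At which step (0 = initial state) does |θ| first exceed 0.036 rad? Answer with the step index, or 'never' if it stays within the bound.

Answer: never

Derivation:
apply F[0]=+0.136 → step 1: x=0.000, v=0.001, θ=0.001, ω=-0.003
apply F[1]=+0.077 → step 2: x=0.000, v=0.002, θ=0.001, ω=-0.005
apply F[2]=+0.039 → step 3: x=0.000, v=0.003, θ=0.001, ω=-0.006
apply F[3]=+0.017 → step 4: x=0.000, v=0.003, θ=0.001, ω=-0.006
apply F[4]=+0.004 → step 5: x=0.000, v=0.003, θ=0.001, ω=-0.006
apply F[5]=-0.004 → step 6: x=0.000, v=0.003, θ=0.000, ω=-0.005
apply F[6]=-0.009 → step 7: x=0.000, v=0.003, θ=0.000, ω=-0.005
apply F[7]=-0.011 → step 8: x=0.000, v=0.003, θ=0.000, ω=-0.004
apply F[8]=-0.012 → step 9: x=0.000, v=0.002, θ=0.000, ω=-0.004
apply F[9]=-0.012 → step 10: x=0.000, v=0.002, θ=0.000, ω=-0.003
apply F[10]=-0.013 → step 11: x=0.001, v=0.002, θ=0.000, ω=-0.003
apply F[11]=-0.012 → step 12: x=0.001, v=0.002, θ=0.000, ω=-0.002
apply F[12]=-0.012 → step 13: x=0.001, v=0.002, θ=-0.000, ω=-0.002
apply F[13]=-0.011 → step 14: x=0.001, v=0.002, θ=-0.000, ω=-0.002
apply F[14]=-0.011 → step 15: x=0.001, v=0.002, θ=-0.000, ω=-0.001
apply F[15]=-0.010 → step 16: x=0.001, v=0.001, θ=-0.000, ω=-0.001
apply F[16]=-0.009 → step 17: x=0.001, v=0.001, θ=-0.000, ω=-0.001
apply F[17]=-0.009 → step 18: x=0.001, v=0.001, θ=-0.000, ω=-0.001
apply F[18]=-0.009 → step 19: x=0.001, v=0.001, θ=-0.000, ω=-0.001
apply F[19]=-0.008 → step 20: x=0.001, v=0.001, θ=-0.000, ω=-0.000
apply F[20]=-0.008 → step 21: x=0.001, v=0.001, θ=-0.000, ω=-0.000
apply F[21]=-0.008 → step 22: x=0.001, v=0.001, θ=-0.000, ω=-0.000
apply F[22]=-0.007 → step 23: x=0.001, v=0.001, θ=-0.000, ω=-0.000
apply F[23]=-0.007 → step 24: x=0.001, v=0.001, θ=-0.000, ω=-0.000
apply F[24]=-0.007 → step 25: x=0.001, v=0.001, θ=-0.000, ω=-0.000
apply F[25]=-0.006 → step 26: x=0.001, v=0.001, θ=-0.000, ω=0.000
apply F[26]=-0.006 → step 27: x=0.001, v=0.001, θ=-0.000, ω=0.000
apply F[27]=-0.006 → step 28: x=0.001, v=0.001, θ=-0.000, ω=0.000
apply F[28]=-0.005 → step 29: x=0.001, v=0.001, θ=-0.000, ω=0.000
apply F[29]=-0.005 → step 30: x=0.001, v=0.000, θ=-0.000, ω=0.000
apply F[30]=-0.005 → step 31: x=0.001, v=0.000, θ=-0.000, ω=0.000
apply F[31]=-0.005 → step 32: x=0.001, v=0.000, θ=-0.000, ω=0.000
max |θ| = 0.001 ≤ 0.036 over all 33 states.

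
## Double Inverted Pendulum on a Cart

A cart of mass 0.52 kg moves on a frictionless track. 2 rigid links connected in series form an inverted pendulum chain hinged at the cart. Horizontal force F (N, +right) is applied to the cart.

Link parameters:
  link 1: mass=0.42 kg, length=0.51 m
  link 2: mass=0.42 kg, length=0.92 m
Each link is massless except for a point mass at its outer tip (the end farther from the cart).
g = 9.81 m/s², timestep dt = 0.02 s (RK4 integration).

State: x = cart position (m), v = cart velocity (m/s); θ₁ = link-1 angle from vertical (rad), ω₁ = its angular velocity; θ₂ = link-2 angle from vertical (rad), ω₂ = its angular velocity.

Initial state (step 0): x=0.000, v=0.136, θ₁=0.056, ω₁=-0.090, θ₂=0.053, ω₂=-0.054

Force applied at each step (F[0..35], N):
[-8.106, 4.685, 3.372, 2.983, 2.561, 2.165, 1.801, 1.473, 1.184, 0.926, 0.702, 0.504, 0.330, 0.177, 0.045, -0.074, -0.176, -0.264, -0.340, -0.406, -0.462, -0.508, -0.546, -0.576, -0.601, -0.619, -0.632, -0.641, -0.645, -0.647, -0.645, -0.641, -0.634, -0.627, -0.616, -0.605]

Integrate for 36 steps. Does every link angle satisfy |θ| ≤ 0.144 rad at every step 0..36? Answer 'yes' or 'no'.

Answer: yes

Derivation:
apply F[0]=-8.106 → step 1: x=-0.001, v=-0.192, θ₁=0.061, ω₁=0.576, θ₂=0.052, ω₂=-0.056
apply F[1]=+4.685 → step 2: x=-0.003, v=-0.034, θ₁=0.070, ω₁=0.297, θ₂=0.051, ω₂=-0.062
apply F[2]=+3.372 → step 3: x=-0.002, v=0.073, θ₁=0.074, ω₁=0.125, θ₂=0.049, ω₂=-0.072
apply F[3]=+2.983 → step 4: x=-0.000, v=0.163, θ₁=0.075, ω₁=-0.012, θ₂=0.048, ω₂=-0.083
apply F[4]=+2.561 → step 5: x=0.004, v=0.237, θ₁=0.074, ω₁=-0.118, θ₂=0.046, ω₂=-0.095
apply F[5]=+2.165 → step 6: x=0.009, v=0.297, θ₁=0.070, ω₁=-0.198, θ₂=0.044, ω₂=-0.107
apply F[6]=+1.801 → step 7: x=0.016, v=0.345, θ₁=0.066, ω₁=-0.254, θ₂=0.042, ω₂=-0.118
apply F[7]=+1.473 → step 8: x=0.023, v=0.381, θ₁=0.060, ω₁=-0.293, θ₂=0.039, ω₂=-0.128
apply F[8]=+1.184 → step 9: x=0.031, v=0.409, θ₁=0.054, ω₁=-0.317, θ₂=0.037, ω₂=-0.136
apply F[9]=+0.926 → step 10: x=0.039, v=0.428, θ₁=0.048, ω₁=-0.329, θ₂=0.034, ω₂=-0.143
apply F[10]=+0.702 → step 11: x=0.048, v=0.441, θ₁=0.041, ω₁=-0.332, θ₂=0.031, ω₂=-0.148
apply F[11]=+0.504 → step 12: x=0.057, v=0.449, θ₁=0.035, ω₁=-0.329, θ₂=0.028, ω₂=-0.151
apply F[12]=+0.330 → step 13: x=0.066, v=0.451, θ₁=0.028, ω₁=-0.321, θ₂=0.025, ω₂=-0.154
apply F[13]=+0.177 → step 14: x=0.075, v=0.450, θ₁=0.022, ω₁=-0.308, θ₂=0.022, ω₂=-0.154
apply F[14]=+0.045 → step 15: x=0.084, v=0.446, θ₁=0.016, ω₁=-0.293, θ₂=0.019, ω₂=-0.154
apply F[15]=-0.074 → step 16: x=0.093, v=0.439, θ₁=0.010, ω₁=-0.276, θ₂=0.016, ω₂=-0.152
apply F[16]=-0.176 → step 17: x=0.101, v=0.430, θ₁=0.005, ω₁=-0.258, θ₂=0.013, ω₂=-0.149
apply F[17]=-0.264 → step 18: x=0.110, v=0.419, θ₁=0.000, ω₁=-0.239, θ₂=0.010, ω₂=-0.145
apply F[18]=-0.340 → step 19: x=0.118, v=0.407, θ₁=-0.005, ω₁=-0.219, θ₂=0.007, ω₂=-0.141
apply F[19]=-0.406 → step 20: x=0.126, v=0.393, θ₁=-0.009, ω₁=-0.200, θ₂=0.004, ω₂=-0.136
apply F[20]=-0.462 → step 21: x=0.134, v=0.379, θ₁=-0.013, ω₁=-0.181, θ₂=0.001, ω₂=-0.130
apply F[21]=-0.508 → step 22: x=0.141, v=0.364, θ₁=-0.016, ω₁=-0.163, θ₂=-0.001, ω₂=-0.124
apply F[22]=-0.546 → step 23: x=0.148, v=0.348, θ₁=-0.019, ω₁=-0.145, θ₂=-0.003, ω₂=-0.117
apply F[23]=-0.576 → step 24: x=0.155, v=0.333, θ₁=-0.022, ω₁=-0.128, θ₂=-0.006, ω₂=-0.110
apply F[24]=-0.601 → step 25: x=0.162, v=0.317, θ₁=-0.024, ω₁=-0.113, θ₂=-0.008, ω₂=-0.103
apply F[25]=-0.619 → step 26: x=0.168, v=0.301, θ₁=-0.026, ω₁=-0.098, θ₂=-0.010, ω₂=-0.096
apply F[26]=-0.632 → step 27: x=0.174, v=0.285, θ₁=-0.028, ω₁=-0.084, θ₂=-0.012, ω₂=-0.089
apply F[27]=-0.641 → step 28: x=0.179, v=0.270, θ₁=-0.030, ω₁=-0.071, θ₂=-0.013, ω₂=-0.082
apply F[28]=-0.645 → step 29: x=0.184, v=0.255, θ₁=-0.031, ω₁=-0.059, θ₂=-0.015, ω₂=-0.076
apply F[29]=-0.647 → step 30: x=0.189, v=0.240, θ₁=-0.032, ω₁=-0.048, θ₂=-0.016, ω₂=-0.069
apply F[30]=-0.645 → step 31: x=0.194, v=0.225, θ₁=-0.033, ω₁=-0.038, θ₂=-0.018, ω₂=-0.062
apply F[31]=-0.641 → step 32: x=0.198, v=0.211, θ₁=-0.034, ω₁=-0.029, θ₂=-0.019, ω₂=-0.056
apply F[32]=-0.634 → step 33: x=0.202, v=0.197, θ₁=-0.034, ω₁=-0.020, θ₂=-0.020, ω₂=-0.050
apply F[33]=-0.627 → step 34: x=0.206, v=0.184, θ₁=-0.034, ω₁=-0.013, θ₂=-0.021, ω₂=-0.044
apply F[34]=-0.616 → step 35: x=0.210, v=0.171, θ₁=-0.035, ω₁=-0.006, θ₂=-0.022, ω₂=-0.038
apply F[35]=-0.605 → step 36: x=0.213, v=0.159, θ₁=-0.035, ω₁=-0.000, θ₂=-0.022, ω₂=-0.033
Max |angle| over trajectory = 0.075 rad; bound = 0.144 → within bound.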